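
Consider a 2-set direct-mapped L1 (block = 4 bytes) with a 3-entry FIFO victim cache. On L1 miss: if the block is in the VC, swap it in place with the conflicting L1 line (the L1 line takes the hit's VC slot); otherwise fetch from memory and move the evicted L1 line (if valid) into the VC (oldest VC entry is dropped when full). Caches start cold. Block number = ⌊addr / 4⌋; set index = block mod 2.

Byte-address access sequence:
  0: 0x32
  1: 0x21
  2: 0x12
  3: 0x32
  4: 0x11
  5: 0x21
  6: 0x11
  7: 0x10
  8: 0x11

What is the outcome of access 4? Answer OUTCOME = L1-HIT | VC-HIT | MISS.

#0 0x32→b12/s0 MISS; vc=[]
#1 0x21→b8/s0 MISS; vc=[12]
#2 0x12→b4/s0 MISS; vc=[12,8]
#3 0x32→b12/s0 VC-HIT; vc=[4,8]
#4 0x11→b4/s0 VC-HIT; vc=[12,8]
#5 0x21→b8/s0 VC-HIT; vc=[12,4]
#6 0x11→b4/s0 VC-HIT; vc=[12,8]
#7 0x10→b4/s0 L1-HIT; vc=[12,8]
#8 0x11→b4/s0 L1-HIT; vc=[12,8]

OUTCOME = VC-HIT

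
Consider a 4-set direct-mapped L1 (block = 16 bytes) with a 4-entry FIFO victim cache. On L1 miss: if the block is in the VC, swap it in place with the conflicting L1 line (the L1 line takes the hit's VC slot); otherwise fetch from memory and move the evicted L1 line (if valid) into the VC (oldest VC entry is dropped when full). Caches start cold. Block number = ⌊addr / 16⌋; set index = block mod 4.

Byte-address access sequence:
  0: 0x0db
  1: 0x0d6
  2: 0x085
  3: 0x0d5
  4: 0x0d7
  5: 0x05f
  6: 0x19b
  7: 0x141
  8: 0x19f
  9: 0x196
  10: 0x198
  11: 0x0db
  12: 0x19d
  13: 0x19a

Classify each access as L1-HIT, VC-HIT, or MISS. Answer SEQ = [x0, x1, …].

SEQ = [MISS, L1-HIT, MISS, L1-HIT, L1-HIT, MISS, MISS, MISS, L1-HIT, L1-HIT, L1-HIT, VC-HIT, VC-HIT, L1-HIT]

0: 0xdb (blk 13, set 1) → MISS  vc=[]
1: 0xd6 (blk 13, set 1) → L1-HIT  vc=[]
2: 0x85 (blk 8, set 0) → MISS  vc=[]
3: 0xd5 (blk 13, set 1) → L1-HIT  vc=[]
4: 0xd7 (blk 13, set 1) → L1-HIT  vc=[]
5: 0x5f (blk 5, set 1) → MISS  vc=[13]
6: 0x19b (blk 25, set 1) → MISS  vc=[13, 5]
7: 0x141 (blk 20, set 0) → MISS  vc=[13, 5, 8]
8: 0x19f (blk 25, set 1) → L1-HIT  vc=[13, 5, 8]
9: 0x196 (blk 25, set 1) → L1-HIT  vc=[13, 5, 8]
10: 0x198 (blk 25, set 1) → L1-HIT  vc=[13, 5, 8]
11: 0xdb (blk 13, set 1) → VC-HIT  vc=[25, 5, 8]
12: 0x19d (blk 25, set 1) → VC-HIT  vc=[13, 5, 8]
13: 0x19a (blk 25, set 1) → L1-HIT  vc=[13, 5, 8]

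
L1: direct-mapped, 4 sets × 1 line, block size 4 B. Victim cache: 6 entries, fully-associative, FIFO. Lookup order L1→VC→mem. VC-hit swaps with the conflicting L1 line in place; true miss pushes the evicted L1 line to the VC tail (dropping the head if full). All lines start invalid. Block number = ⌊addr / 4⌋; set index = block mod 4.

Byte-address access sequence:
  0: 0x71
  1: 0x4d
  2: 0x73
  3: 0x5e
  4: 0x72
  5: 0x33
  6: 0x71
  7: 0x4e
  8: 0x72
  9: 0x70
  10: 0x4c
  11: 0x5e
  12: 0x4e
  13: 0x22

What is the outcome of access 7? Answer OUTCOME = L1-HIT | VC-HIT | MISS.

#0 0x71→b28/s0 MISS; vc=[]
#1 0x4d→b19/s3 MISS; vc=[]
#2 0x73→b28/s0 L1-HIT; vc=[]
#3 0x5e→b23/s3 MISS; vc=[19]
#4 0x72→b28/s0 L1-HIT; vc=[19]
#5 0x33→b12/s0 MISS; vc=[19,28]
#6 0x71→b28/s0 VC-HIT; vc=[19,12]
#7 0x4e→b19/s3 VC-HIT; vc=[23,12]
#8 0x72→b28/s0 L1-HIT; vc=[23,12]
#9 0x70→b28/s0 L1-HIT; vc=[23,12]
#10 0x4c→b19/s3 L1-HIT; vc=[23,12]
#11 0x5e→b23/s3 VC-HIT; vc=[19,12]
#12 0x4e→b19/s3 VC-HIT; vc=[23,12]
#13 0x22→b8/s0 MISS; vc=[23,12,28]

OUTCOME = VC-HIT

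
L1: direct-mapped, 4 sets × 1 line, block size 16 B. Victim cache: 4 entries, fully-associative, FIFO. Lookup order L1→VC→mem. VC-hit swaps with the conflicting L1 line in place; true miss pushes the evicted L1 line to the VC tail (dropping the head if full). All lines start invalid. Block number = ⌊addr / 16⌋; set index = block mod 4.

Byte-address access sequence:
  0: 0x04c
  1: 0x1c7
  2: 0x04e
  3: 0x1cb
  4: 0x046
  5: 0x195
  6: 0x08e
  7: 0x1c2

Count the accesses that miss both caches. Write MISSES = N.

#0 0x4c→b4/s0 MISS; vc=[]
#1 0x1c7→b28/s0 MISS; vc=[4]
#2 0x4e→b4/s0 VC-HIT; vc=[28]
#3 0x1cb→b28/s0 VC-HIT; vc=[4]
#4 0x46→b4/s0 VC-HIT; vc=[28]
#5 0x195→b25/s1 MISS; vc=[28]
#6 0x8e→b8/s0 MISS; vc=[28,4]
#7 0x1c2→b28/s0 VC-HIT; vc=[8,4]

MISSES = 4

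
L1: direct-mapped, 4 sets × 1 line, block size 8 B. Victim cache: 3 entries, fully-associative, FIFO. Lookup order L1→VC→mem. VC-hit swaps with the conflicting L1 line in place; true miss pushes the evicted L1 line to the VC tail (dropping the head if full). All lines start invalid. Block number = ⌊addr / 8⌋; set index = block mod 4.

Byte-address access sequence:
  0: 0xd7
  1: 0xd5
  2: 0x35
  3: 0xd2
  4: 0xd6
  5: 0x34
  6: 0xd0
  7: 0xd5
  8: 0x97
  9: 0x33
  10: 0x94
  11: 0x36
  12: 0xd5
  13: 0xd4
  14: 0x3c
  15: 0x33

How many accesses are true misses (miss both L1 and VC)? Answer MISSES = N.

  [0] addr=0xd7 blk=26 s=2: MISS | VC []
  [1] addr=0xd5 blk=26 s=2: L1-HIT | VC []
  [2] addr=0x35 blk=6 s=2: MISS | VC [26]
  [3] addr=0xd2 blk=26 s=2: VC-HIT | VC [6]
  [4] addr=0xd6 blk=26 s=2: L1-HIT | VC [6]
  [5] addr=0x34 blk=6 s=2: VC-HIT | VC [26]
  [6] addr=0xd0 blk=26 s=2: VC-HIT | VC [6]
  [7] addr=0xd5 blk=26 s=2: L1-HIT | VC [6]
  [8] addr=0x97 blk=18 s=2: MISS | VC [6, 26]
  [9] addr=0x33 blk=6 s=2: VC-HIT | VC [18, 26]
  [10] addr=0x94 blk=18 s=2: VC-HIT | VC [6, 26]
  [11] addr=0x36 blk=6 s=2: VC-HIT | VC [18, 26]
  [12] addr=0xd5 blk=26 s=2: VC-HIT | VC [18, 6]
  [13] addr=0xd4 blk=26 s=2: L1-HIT | VC [18, 6]
  [14] addr=0x3c blk=7 s=3: MISS | VC [18, 6]
  [15] addr=0x33 blk=6 s=2: VC-HIT | VC [18, 26]

MISSES = 4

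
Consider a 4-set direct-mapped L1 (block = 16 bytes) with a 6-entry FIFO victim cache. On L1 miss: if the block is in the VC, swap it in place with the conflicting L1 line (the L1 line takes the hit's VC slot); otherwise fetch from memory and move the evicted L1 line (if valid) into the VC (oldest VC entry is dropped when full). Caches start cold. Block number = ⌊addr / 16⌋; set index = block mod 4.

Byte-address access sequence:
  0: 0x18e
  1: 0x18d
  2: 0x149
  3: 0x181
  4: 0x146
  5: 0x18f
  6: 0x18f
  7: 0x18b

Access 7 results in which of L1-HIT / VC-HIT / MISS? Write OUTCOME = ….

OUTCOME = L1-HIT

#0 0x18e→b24/s0 MISS; vc=[]
#1 0x18d→b24/s0 L1-HIT; vc=[]
#2 0x149→b20/s0 MISS; vc=[24]
#3 0x181→b24/s0 VC-HIT; vc=[20]
#4 0x146→b20/s0 VC-HIT; vc=[24]
#5 0x18f→b24/s0 VC-HIT; vc=[20]
#6 0x18f→b24/s0 L1-HIT; vc=[20]
#7 0x18b→b24/s0 L1-HIT; vc=[20]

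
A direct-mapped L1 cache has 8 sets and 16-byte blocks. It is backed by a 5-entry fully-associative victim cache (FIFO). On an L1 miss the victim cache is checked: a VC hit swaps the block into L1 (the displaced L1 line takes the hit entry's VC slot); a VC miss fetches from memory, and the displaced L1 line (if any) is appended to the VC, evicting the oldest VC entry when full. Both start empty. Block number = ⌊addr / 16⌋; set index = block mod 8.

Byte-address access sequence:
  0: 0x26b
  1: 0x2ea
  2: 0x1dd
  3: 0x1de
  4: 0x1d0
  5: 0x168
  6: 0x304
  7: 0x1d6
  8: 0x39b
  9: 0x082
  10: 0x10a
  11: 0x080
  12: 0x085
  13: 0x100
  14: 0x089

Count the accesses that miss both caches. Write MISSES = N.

MISSES = 8

  [0] addr=0x26b blk=38 s=6: MISS | VC []
  [1] addr=0x2ea blk=46 s=6: MISS | VC [38]
  [2] addr=0x1dd blk=29 s=5: MISS | VC [38]
  [3] addr=0x1de blk=29 s=5: L1-HIT | VC [38]
  [4] addr=0x1d0 blk=29 s=5: L1-HIT | VC [38]
  [5] addr=0x168 blk=22 s=6: MISS | VC [38, 46]
  [6] addr=0x304 blk=48 s=0: MISS | VC [38, 46]
  [7] addr=0x1d6 blk=29 s=5: L1-HIT | VC [38, 46]
  [8] addr=0x39b blk=57 s=1: MISS | VC [38, 46]
  [9] addr=0x82 blk=8 s=0: MISS | VC [38, 46, 48]
  [10] addr=0x10a blk=16 s=0: MISS | VC [38, 46, 48, 8]
  [11] addr=0x80 blk=8 s=0: VC-HIT | VC [38, 46, 48, 16]
  [12] addr=0x85 blk=8 s=0: L1-HIT | VC [38, 46, 48, 16]
  [13] addr=0x100 blk=16 s=0: VC-HIT | VC [38, 46, 48, 8]
  [14] addr=0x89 blk=8 s=0: VC-HIT | VC [38, 46, 48, 16]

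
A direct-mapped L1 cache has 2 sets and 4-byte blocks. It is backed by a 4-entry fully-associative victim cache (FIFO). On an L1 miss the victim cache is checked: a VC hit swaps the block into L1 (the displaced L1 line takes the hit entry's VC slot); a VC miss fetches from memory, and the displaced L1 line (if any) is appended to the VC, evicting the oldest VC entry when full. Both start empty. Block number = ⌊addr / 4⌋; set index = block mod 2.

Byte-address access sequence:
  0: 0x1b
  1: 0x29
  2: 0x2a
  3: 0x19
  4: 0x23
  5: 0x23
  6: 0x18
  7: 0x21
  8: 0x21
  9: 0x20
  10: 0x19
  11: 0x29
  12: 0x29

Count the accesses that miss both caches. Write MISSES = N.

MISSES = 3

0: 0x1b (blk 6, set 0) → MISS  vc=[]
1: 0x29 (blk 10, set 0) → MISS  vc=[6]
2: 0x2a (blk 10, set 0) → L1-HIT  vc=[6]
3: 0x19 (blk 6, set 0) → VC-HIT  vc=[10]
4: 0x23 (blk 8, set 0) → MISS  vc=[10, 6]
5: 0x23 (blk 8, set 0) → L1-HIT  vc=[10, 6]
6: 0x18 (blk 6, set 0) → VC-HIT  vc=[10, 8]
7: 0x21 (blk 8, set 0) → VC-HIT  vc=[10, 6]
8: 0x21 (blk 8, set 0) → L1-HIT  vc=[10, 6]
9: 0x20 (blk 8, set 0) → L1-HIT  vc=[10, 6]
10: 0x19 (blk 6, set 0) → VC-HIT  vc=[10, 8]
11: 0x29 (blk 10, set 0) → VC-HIT  vc=[6, 8]
12: 0x29 (blk 10, set 0) → L1-HIT  vc=[6, 8]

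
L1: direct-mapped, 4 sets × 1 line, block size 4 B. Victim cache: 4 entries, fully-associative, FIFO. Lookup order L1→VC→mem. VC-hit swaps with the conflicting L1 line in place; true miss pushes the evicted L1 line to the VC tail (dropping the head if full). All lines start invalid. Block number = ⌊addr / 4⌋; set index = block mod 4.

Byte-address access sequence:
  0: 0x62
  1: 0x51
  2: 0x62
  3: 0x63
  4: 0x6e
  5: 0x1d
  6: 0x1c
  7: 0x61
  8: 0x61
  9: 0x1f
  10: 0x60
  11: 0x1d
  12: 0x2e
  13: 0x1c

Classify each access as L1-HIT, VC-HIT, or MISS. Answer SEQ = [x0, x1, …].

SEQ = [MISS, MISS, VC-HIT, L1-HIT, MISS, MISS, L1-HIT, L1-HIT, L1-HIT, L1-HIT, L1-HIT, L1-HIT, MISS, VC-HIT]

0: 0x62 (blk 24, set 0) → MISS  vc=[]
1: 0x51 (blk 20, set 0) → MISS  vc=[24]
2: 0x62 (blk 24, set 0) → VC-HIT  vc=[20]
3: 0x63 (blk 24, set 0) → L1-HIT  vc=[20]
4: 0x6e (blk 27, set 3) → MISS  vc=[20]
5: 0x1d (blk 7, set 3) → MISS  vc=[20, 27]
6: 0x1c (blk 7, set 3) → L1-HIT  vc=[20, 27]
7: 0x61 (blk 24, set 0) → L1-HIT  vc=[20, 27]
8: 0x61 (blk 24, set 0) → L1-HIT  vc=[20, 27]
9: 0x1f (blk 7, set 3) → L1-HIT  vc=[20, 27]
10: 0x60 (blk 24, set 0) → L1-HIT  vc=[20, 27]
11: 0x1d (blk 7, set 3) → L1-HIT  vc=[20, 27]
12: 0x2e (blk 11, set 3) → MISS  vc=[20, 27, 7]
13: 0x1c (blk 7, set 3) → VC-HIT  vc=[20, 27, 11]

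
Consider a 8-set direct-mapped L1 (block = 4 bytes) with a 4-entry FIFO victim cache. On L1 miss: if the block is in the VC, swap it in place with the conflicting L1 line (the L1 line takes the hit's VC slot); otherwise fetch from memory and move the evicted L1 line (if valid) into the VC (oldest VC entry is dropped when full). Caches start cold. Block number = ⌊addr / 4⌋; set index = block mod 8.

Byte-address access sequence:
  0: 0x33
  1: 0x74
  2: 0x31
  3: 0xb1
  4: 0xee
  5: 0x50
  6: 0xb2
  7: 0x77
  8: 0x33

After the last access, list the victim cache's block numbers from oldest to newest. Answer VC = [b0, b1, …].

0: 0x33 (blk 12, set 4) → MISS  vc=[]
1: 0x74 (blk 29, set 5) → MISS  vc=[]
2: 0x31 (blk 12, set 4) → L1-HIT  vc=[]
3: 0xb1 (blk 44, set 4) → MISS  vc=[12]
4: 0xee (blk 59, set 3) → MISS  vc=[12]
5: 0x50 (blk 20, set 4) → MISS  vc=[12, 44]
6: 0xb2 (blk 44, set 4) → VC-HIT  vc=[12, 20]
7: 0x77 (blk 29, set 5) → L1-HIT  vc=[12, 20]
8: 0x33 (blk 12, set 4) → VC-HIT  vc=[44, 20]

VC = [44, 20]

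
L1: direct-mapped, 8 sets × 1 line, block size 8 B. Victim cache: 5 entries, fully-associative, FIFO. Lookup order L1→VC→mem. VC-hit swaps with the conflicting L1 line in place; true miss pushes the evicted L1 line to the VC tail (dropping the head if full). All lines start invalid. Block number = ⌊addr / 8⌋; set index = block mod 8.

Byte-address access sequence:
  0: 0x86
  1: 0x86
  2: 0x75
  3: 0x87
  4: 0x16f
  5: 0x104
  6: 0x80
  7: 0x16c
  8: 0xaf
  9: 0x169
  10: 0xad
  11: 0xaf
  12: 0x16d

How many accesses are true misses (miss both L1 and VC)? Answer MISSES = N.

#0 0x86→b16/s0 MISS; vc=[]
#1 0x86→b16/s0 L1-HIT; vc=[]
#2 0x75→b14/s6 MISS; vc=[]
#3 0x87→b16/s0 L1-HIT; vc=[]
#4 0x16f→b45/s5 MISS; vc=[]
#5 0x104→b32/s0 MISS; vc=[16]
#6 0x80→b16/s0 VC-HIT; vc=[32]
#7 0x16c→b45/s5 L1-HIT; vc=[32]
#8 0xaf→b21/s5 MISS; vc=[32,45]
#9 0x169→b45/s5 VC-HIT; vc=[32,21]
#10 0xad→b21/s5 VC-HIT; vc=[32,45]
#11 0xaf→b21/s5 L1-HIT; vc=[32,45]
#12 0x16d→b45/s5 VC-HIT; vc=[32,21]

MISSES = 5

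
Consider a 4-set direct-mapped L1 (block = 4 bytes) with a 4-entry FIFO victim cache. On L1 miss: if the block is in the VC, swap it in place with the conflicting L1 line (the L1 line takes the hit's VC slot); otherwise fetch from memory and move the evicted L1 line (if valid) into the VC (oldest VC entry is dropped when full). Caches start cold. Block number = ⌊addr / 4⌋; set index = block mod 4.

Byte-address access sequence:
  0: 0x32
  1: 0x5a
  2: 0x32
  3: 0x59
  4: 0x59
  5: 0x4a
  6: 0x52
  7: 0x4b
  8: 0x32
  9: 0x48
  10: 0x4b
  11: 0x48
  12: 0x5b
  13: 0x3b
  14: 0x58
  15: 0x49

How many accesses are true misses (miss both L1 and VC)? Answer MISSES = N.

#0 0x32→b12/s0 MISS; vc=[]
#1 0x5a→b22/s2 MISS; vc=[]
#2 0x32→b12/s0 L1-HIT; vc=[]
#3 0x59→b22/s2 L1-HIT; vc=[]
#4 0x59→b22/s2 L1-HIT; vc=[]
#5 0x4a→b18/s2 MISS; vc=[22]
#6 0x52→b20/s0 MISS; vc=[22,12]
#7 0x4b→b18/s2 L1-HIT; vc=[22,12]
#8 0x32→b12/s0 VC-HIT; vc=[22,20]
#9 0x48→b18/s2 L1-HIT; vc=[22,20]
#10 0x4b→b18/s2 L1-HIT; vc=[22,20]
#11 0x48→b18/s2 L1-HIT; vc=[22,20]
#12 0x5b→b22/s2 VC-HIT; vc=[18,20]
#13 0x3b→b14/s2 MISS; vc=[18,20,22]
#14 0x58→b22/s2 VC-HIT; vc=[18,20,14]
#15 0x49→b18/s2 VC-HIT; vc=[22,20,14]

MISSES = 5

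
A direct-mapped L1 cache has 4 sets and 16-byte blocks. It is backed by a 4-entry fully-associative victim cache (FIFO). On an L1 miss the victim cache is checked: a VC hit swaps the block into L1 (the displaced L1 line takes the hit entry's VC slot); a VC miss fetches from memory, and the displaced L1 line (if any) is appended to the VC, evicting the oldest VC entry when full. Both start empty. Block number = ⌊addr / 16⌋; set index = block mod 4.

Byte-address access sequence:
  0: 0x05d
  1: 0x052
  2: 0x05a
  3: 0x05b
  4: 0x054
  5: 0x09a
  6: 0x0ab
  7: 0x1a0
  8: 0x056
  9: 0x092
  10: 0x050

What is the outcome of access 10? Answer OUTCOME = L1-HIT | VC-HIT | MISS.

  [0] addr=0x5d blk=5 s=1: MISS | VC []
  [1] addr=0x52 blk=5 s=1: L1-HIT | VC []
  [2] addr=0x5a blk=5 s=1: L1-HIT | VC []
  [3] addr=0x5b blk=5 s=1: L1-HIT | VC []
  [4] addr=0x54 blk=5 s=1: L1-HIT | VC []
  [5] addr=0x9a blk=9 s=1: MISS | VC [5]
  [6] addr=0xab blk=10 s=2: MISS | VC [5]
  [7] addr=0x1a0 blk=26 s=2: MISS | VC [5, 10]
  [8] addr=0x56 blk=5 s=1: VC-HIT | VC [9, 10]
  [9] addr=0x92 blk=9 s=1: VC-HIT | VC [5, 10]
  [10] addr=0x50 blk=5 s=1: VC-HIT | VC [9, 10]

OUTCOME = VC-HIT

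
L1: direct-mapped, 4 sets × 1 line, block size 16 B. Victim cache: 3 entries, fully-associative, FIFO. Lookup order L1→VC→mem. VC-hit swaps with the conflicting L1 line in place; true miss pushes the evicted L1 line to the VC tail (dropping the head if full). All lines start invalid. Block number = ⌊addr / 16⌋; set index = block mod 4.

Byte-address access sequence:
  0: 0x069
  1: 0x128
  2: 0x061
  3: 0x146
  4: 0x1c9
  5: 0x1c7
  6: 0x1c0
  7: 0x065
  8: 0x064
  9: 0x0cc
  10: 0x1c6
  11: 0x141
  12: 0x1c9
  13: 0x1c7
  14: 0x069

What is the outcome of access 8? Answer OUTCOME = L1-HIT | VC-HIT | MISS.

#0 0x69→b6/s2 MISS; vc=[]
#1 0x128→b18/s2 MISS; vc=[6]
#2 0x61→b6/s2 VC-HIT; vc=[18]
#3 0x146→b20/s0 MISS; vc=[18]
#4 0x1c9→b28/s0 MISS; vc=[18,20]
#5 0x1c7→b28/s0 L1-HIT; vc=[18,20]
#6 0x1c0→b28/s0 L1-HIT; vc=[18,20]
#7 0x65→b6/s2 L1-HIT; vc=[18,20]
#8 0x64→b6/s2 L1-HIT; vc=[18,20]
#9 0xcc→b12/s0 MISS; vc=[18,20,28]
#10 0x1c6→b28/s0 VC-HIT; vc=[18,20,12]
#11 0x141→b20/s0 VC-HIT; vc=[18,28,12]
#12 0x1c9→b28/s0 VC-HIT; vc=[18,20,12]
#13 0x1c7→b28/s0 L1-HIT; vc=[18,20,12]
#14 0x69→b6/s2 L1-HIT; vc=[18,20,12]

OUTCOME = L1-HIT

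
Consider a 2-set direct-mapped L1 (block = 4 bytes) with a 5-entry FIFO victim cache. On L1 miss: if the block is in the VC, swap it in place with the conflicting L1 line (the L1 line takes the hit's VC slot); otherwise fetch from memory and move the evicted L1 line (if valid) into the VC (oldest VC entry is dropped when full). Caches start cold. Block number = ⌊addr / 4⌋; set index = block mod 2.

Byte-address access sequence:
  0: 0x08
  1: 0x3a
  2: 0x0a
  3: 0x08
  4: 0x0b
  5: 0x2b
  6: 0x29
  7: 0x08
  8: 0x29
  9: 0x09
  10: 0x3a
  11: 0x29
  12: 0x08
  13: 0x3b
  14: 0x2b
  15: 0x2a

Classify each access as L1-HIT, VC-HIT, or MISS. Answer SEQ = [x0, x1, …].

#0 0x8→b2/s0 MISS; vc=[]
#1 0x3a→b14/s0 MISS; vc=[2]
#2 0xa→b2/s0 VC-HIT; vc=[14]
#3 0x8→b2/s0 L1-HIT; vc=[14]
#4 0xb→b2/s0 L1-HIT; vc=[14]
#5 0x2b→b10/s0 MISS; vc=[14,2]
#6 0x29→b10/s0 L1-HIT; vc=[14,2]
#7 0x8→b2/s0 VC-HIT; vc=[14,10]
#8 0x29→b10/s0 VC-HIT; vc=[14,2]
#9 0x9→b2/s0 VC-HIT; vc=[14,10]
#10 0x3a→b14/s0 VC-HIT; vc=[2,10]
#11 0x29→b10/s0 VC-HIT; vc=[2,14]
#12 0x8→b2/s0 VC-HIT; vc=[10,14]
#13 0x3b→b14/s0 VC-HIT; vc=[10,2]
#14 0x2b→b10/s0 VC-HIT; vc=[14,2]
#15 0x2a→b10/s0 L1-HIT; vc=[14,2]

SEQ = [MISS, MISS, VC-HIT, L1-HIT, L1-HIT, MISS, L1-HIT, VC-HIT, VC-HIT, VC-HIT, VC-HIT, VC-HIT, VC-HIT, VC-HIT, VC-HIT, L1-HIT]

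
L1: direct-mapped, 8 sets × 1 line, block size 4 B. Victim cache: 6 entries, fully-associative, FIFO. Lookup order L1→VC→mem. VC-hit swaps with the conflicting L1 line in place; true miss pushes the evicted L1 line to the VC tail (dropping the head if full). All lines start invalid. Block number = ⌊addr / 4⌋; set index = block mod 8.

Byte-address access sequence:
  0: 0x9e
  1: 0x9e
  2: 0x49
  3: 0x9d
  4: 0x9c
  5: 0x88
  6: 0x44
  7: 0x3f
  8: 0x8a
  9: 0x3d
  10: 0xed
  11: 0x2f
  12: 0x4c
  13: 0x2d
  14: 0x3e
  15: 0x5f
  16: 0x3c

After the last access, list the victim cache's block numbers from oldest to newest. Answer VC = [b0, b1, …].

  [0] addr=0x9e blk=39 s=7: MISS | VC []
  [1] addr=0x9e blk=39 s=7: L1-HIT | VC []
  [2] addr=0x49 blk=18 s=2: MISS | VC []
  [3] addr=0x9d blk=39 s=7: L1-HIT | VC []
  [4] addr=0x9c blk=39 s=7: L1-HIT | VC []
  [5] addr=0x88 blk=34 s=2: MISS | VC [18]
  [6] addr=0x44 blk=17 s=1: MISS | VC [18]
  [7] addr=0x3f blk=15 s=7: MISS | VC [18, 39]
  [8] addr=0x8a blk=34 s=2: L1-HIT | VC [18, 39]
  [9] addr=0x3d blk=15 s=7: L1-HIT | VC [18, 39]
  [10] addr=0xed blk=59 s=3: MISS | VC [18, 39]
  [11] addr=0x2f blk=11 s=3: MISS | VC [18, 39, 59]
  [12] addr=0x4c blk=19 s=3: MISS | VC [18, 39, 59, 11]
  [13] addr=0x2d blk=11 s=3: VC-HIT | VC [18, 39, 59, 19]
  [14] addr=0x3e blk=15 s=7: L1-HIT | VC [18, 39, 59, 19]
  [15] addr=0x5f blk=23 s=7: MISS | VC [18, 39, 59, 19, 15]
  [16] addr=0x3c blk=15 s=7: VC-HIT | VC [18, 39, 59, 19, 23]

VC = [18, 39, 59, 19, 23]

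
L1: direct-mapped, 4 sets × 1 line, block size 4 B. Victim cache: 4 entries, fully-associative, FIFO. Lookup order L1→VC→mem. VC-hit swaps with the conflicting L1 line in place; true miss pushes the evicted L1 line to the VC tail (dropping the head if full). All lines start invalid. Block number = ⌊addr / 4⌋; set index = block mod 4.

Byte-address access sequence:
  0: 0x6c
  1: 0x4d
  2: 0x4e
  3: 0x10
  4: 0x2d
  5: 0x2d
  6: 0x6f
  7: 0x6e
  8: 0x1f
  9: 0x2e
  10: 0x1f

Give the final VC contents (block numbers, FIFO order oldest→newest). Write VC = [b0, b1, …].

0: 0x6c (blk 27, set 3) → MISS  vc=[]
1: 0x4d (blk 19, set 3) → MISS  vc=[27]
2: 0x4e (blk 19, set 3) → L1-HIT  vc=[27]
3: 0x10 (blk 4, set 0) → MISS  vc=[27]
4: 0x2d (blk 11, set 3) → MISS  vc=[27, 19]
5: 0x2d (blk 11, set 3) → L1-HIT  vc=[27, 19]
6: 0x6f (blk 27, set 3) → VC-HIT  vc=[11, 19]
7: 0x6e (blk 27, set 3) → L1-HIT  vc=[11, 19]
8: 0x1f (blk 7, set 3) → MISS  vc=[11, 19, 27]
9: 0x2e (blk 11, set 3) → VC-HIT  vc=[7, 19, 27]
10: 0x1f (blk 7, set 3) → VC-HIT  vc=[11, 19, 27]

VC = [11, 19, 27]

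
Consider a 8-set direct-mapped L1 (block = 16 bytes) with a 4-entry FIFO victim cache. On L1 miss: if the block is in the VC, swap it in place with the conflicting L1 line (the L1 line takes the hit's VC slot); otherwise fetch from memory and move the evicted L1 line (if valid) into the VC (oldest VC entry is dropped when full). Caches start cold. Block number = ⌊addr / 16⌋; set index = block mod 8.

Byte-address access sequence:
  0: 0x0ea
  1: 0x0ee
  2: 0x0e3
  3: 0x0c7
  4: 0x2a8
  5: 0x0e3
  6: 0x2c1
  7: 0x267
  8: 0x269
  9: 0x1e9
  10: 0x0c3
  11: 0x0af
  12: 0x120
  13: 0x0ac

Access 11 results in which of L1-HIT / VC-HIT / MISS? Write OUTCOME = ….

OUTCOME = MISS

#0 0xea→b14/s6 MISS; vc=[]
#1 0xee→b14/s6 L1-HIT; vc=[]
#2 0xe3→b14/s6 L1-HIT; vc=[]
#3 0xc7→b12/s4 MISS; vc=[]
#4 0x2a8→b42/s2 MISS; vc=[]
#5 0xe3→b14/s6 L1-HIT; vc=[]
#6 0x2c1→b44/s4 MISS; vc=[12]
#7 0x267→b38/s6 MISS; vc=[12,14]
#8 0x269→b38/s6 L1-HIT; vc=[12,14]
#9 0x1e9→b30/s6 MISS; vc=[12,14,38]
#10 0xc3→b12/s4 VC-HIT; vc=[44,14,38]
#11 0xaf→b10/s2 MISS; vc=[44,14,38,42]
#12 0x120→b18/s2 MISS; vc=[14,38,42,10]
#13 0xac→b10/s2 VC-HIT; vc=[14,38,42,18]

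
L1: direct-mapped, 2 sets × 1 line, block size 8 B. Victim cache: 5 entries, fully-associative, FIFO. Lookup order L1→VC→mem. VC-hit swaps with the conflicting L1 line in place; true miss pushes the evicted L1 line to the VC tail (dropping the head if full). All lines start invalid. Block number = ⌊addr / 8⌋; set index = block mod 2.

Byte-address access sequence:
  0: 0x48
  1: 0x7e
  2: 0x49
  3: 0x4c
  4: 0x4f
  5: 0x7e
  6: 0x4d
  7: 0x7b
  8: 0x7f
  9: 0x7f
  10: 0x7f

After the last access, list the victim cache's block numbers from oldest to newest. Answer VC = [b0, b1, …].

VC = [9]

  [0] addr=0x48 blk=9 s=1: MISS | VC []
  [1] addr=0x7e blk=15 s=1: MISS | VC [9]
  [2] addr=0x49 blk=9 s=1: VC-HIT | VC [15]
  [3] addr=0x4c blk=9 s=1: L1-HIT | VC [15]
  [4] addr=0x4f blk=9 s=1: L1-HIT | VC [15]
  [5] addr=0x7e blk=15 s=1: VC-HIT | VC [9]
  [6] addr=0x4d blk=9 s=1: VC-HIT | VC [15]
  [7] addr=0x7b blk=15 s=1: VC-HIT | VC [9]
  [8] addr=0x7f blk=15 s=1: L1-HIT | VC [9]
  [9] addr=0x7f blk=15 s=1: L1-HIT | VC [9]
  [10] addr=0x7f blk=15 s=1: L1-HIT | VC [9]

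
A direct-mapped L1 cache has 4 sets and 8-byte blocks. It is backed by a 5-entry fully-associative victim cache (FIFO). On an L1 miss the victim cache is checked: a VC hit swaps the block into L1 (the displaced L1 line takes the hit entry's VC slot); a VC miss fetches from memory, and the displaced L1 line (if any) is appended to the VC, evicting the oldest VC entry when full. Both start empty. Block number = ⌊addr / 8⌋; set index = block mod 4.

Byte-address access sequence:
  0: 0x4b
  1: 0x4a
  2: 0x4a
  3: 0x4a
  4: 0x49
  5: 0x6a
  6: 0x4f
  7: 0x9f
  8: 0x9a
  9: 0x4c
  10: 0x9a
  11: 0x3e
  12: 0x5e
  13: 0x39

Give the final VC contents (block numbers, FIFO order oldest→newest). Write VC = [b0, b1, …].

0: 0x4b (blk 9, set 1) → MISS  vc=[]
1: 0x4a (blk 9, set 1) → L1-HIT  vc=[]
2: 0x4a (blk 9, set 1) → L1-HIT  vc=[]
3: 0x4a (blk 9, set 1) → L1-HIT  vc=[]
4: 0x49 (blk 9, set 1) → L1-HIT  vc=[]
5: 0x6a (blk 13, set 1) → MISS  vc=[9]
6: 0x4f (blk 9, set 1) → VC-HIT  vc=[13]
7: 0x9f (blk 19, set 3) → MISS  vc=[13]
8: 0x9a (blk 19, set 3) → L1-HIT  vc=[13]
9: 0x4c (blk 9, set 1) → L1-HIT  vc=[13]
10: 0x9a (blk 19, set 3) → L1-HIT  vc=[13]
11: 0x3e (blk 7, set 3) → MISS  vc=[13, 19]
12: 0x5e (blk 11, set 3) → MISS  vc=[13, 19, 7]
13: 0x39 (blk 7, set 3) → VC-HIT  vc=[13, 19, 11]

VC = [13, 19, 11]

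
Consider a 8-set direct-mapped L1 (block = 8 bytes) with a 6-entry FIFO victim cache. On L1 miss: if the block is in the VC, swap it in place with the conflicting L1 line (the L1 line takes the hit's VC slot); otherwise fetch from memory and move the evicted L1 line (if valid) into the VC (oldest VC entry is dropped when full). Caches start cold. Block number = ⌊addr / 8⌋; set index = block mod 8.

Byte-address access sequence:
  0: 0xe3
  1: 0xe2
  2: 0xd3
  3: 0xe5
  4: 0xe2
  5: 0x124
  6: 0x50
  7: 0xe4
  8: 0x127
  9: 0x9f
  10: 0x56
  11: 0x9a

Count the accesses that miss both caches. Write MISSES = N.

MISSES = 5

  [0] addr=0xe3 blk=28 s=4: MISS | VC []
  [1] addr=0xe2 blk=28 s=4: L1-HIT | VC []
  [2] addr=0xd3 blk=26 s=2: MISS | VC []
  [3] addr=0xe5 blk=28 s=4: L1-HIT | VC []
  [4] addr=0xe2 blk=28 s=4: L1-HIT | VC []
  [5] addr=0x124 blk=36 s=4: MISS | VC [28]
  [6] addr=0x50 blk=10 s=2: MISS | VC [28, 26]
  [7] addr=0xe4 blk=28 s=4: VC-HIT | VC [36, 26]
  [8] addr=0x127 blk=36 s=4: VC-HIT | VC [28, 26]
  [9] addr=0x9f blk=19 s=3: MISS | VC [28, 26]
  [10] addr=0x56 blk=10 s=2: L1-HIT | VC [28, 26]
  [11] addr=0x9a blk=19 s=3: L1-HIT | VC [28, 26]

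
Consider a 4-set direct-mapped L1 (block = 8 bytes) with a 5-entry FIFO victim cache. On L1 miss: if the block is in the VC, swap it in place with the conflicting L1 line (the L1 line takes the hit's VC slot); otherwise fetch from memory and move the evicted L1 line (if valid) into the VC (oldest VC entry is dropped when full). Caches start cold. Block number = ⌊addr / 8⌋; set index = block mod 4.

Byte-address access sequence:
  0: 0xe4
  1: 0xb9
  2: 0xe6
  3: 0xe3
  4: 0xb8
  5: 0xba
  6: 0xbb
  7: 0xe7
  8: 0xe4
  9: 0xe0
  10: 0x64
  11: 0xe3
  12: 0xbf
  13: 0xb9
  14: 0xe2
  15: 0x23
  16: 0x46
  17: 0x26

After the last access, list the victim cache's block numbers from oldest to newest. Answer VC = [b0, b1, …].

0: 0xe4 (blk 28, set 0) → MISS  vc=[]
1: 0xb9 (blk 23, set 3) → MISS  vc=[]
2: 0xe6 (blk 28, set 0) → L1-HIT  vc=[]
3: 0xe3 (blk 28, set 0) → L1-HIT  vc=[]
4: 0xb8 (blk 23, set 3) → L1-HIT  vc=[]
5: 0xba (blk 23, set 3) → L1-HIT  vc=[]
6: 0xbb (blk 23, set 3) → L1-HIT  vc=[]
7: 0xe7 (blk 28, set 0) → L1-HIT  vc=[]
8: 0xe4 (blk 28, set 0) → L1-HIT  vc=[]
9: 0xe0 (blk 28, set 0) → L1-HIT  vc=[]
10: 0x64 (blk 12, set 0) → MISS  vc=[28]
11: 0xe3 (blk 28, set 0) → VC-HIT  vc=[12]
12: 0xbf (blk 23, set 3) → L1-HIT  vc=[12]
13: 0xb9 (blk 23, set 3) → L1-HIT  vc=[12]
14: 0xe2 (blk 28, set 0) → L1-HIT  vc=[12]
15: 0x23 (blk 4, set 0) → MISS  vc=[12, 28]
16: 0x46 (blk 8, set 0) → MISS  vc=[12, 28, 4]
17: 0x26 (blk 4, set 0) → VC-HIT  vc=[12, 28, 8]

VC = [12, 28, 8]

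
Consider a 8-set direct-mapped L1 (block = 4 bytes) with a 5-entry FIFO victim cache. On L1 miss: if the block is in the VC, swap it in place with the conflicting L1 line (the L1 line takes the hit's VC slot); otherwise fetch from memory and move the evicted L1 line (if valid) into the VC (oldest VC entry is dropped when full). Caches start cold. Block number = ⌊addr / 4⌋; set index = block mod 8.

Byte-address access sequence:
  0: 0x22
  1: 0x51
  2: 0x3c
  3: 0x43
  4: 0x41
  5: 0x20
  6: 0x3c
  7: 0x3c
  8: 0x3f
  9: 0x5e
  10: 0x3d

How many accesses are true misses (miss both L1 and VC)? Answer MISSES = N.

MISSES = 5

0: 0x22 (blk 8, set 0) → MISS  vc=[]
1: 0x51 (blk 20, set 4) → MISS  vc=[]
2: 0x3c (blk 15, set 7) → MISS  vc=[]
3: 0x43 (blk 16, set 0) → MISS  vc=[8]
4: 0x41 (blk 16, set 0) → L1-HIT  vc=[8]
5: 0x20 (blk 8, set 0) → VC-HIT  vc=[16]
6: 0x3c (blk 15, set 7) → L1-HIT  vc=[16]
7: 0x3c (blk 15, set 7) → L1-HIT  vc=[16]
8: 0x3f (blk 15, set 7) → L1-HIT  vc=[16]
9: 0x5e (blk 23, set 7) → MISS  vc=[16, 15]
10: 0x3d (blk 15, set 7) → VC-HIT  vc=[16, 23]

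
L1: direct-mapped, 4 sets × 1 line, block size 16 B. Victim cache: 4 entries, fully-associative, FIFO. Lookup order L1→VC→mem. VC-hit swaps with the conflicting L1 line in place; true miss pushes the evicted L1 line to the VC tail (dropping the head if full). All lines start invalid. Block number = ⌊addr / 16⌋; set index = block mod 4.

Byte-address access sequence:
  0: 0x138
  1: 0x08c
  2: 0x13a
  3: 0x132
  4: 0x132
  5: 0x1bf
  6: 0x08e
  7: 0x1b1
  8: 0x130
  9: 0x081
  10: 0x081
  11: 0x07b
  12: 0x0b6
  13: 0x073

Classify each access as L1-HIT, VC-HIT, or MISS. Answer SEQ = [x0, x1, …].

0: 0x138 (blk 19, set 3) → MISS  vc=[]
1: 0x8c (blk 8, set 0) → MISS  vc=[]
2: 0x13a (blk 19, set 3) → L1-HIT  vc=[]
3: 0x132 (blk 19, set 3) → L1-HIT  vc=[]
4: 0x132 (blk 19, set 3) → L1-HIT  vc=[]
5: 0x1bf (blk 27, set 3) → MISS  vc=[19]
6: 0x8e (blk 8, set 0) → L1-HIT  vc=[19]
7: 0x1b1 (blk 27, set 3) → L1-HIT  vc=[19]
8: 0x130 (blk 19, set 3) → VC-HIT  vc=[27]
9: 0x81 (blk 8, set 0) → L1-HIT  vc=[27]
10: 0x81 (blk 8, set 0) → L1-HIT  vc=[27]
11: 0x7b (blk 7, set 3) → MISS  vc=[27, 19]
12: 0xb6 (blk 11, set 3) → MISS  vc=[27, 19, 7]
13: 0x73 (blk 7, set 3) → VC-HIT  vc=[27, 19, 11]

SEQ = [MISS, MISS, L1-HIT, L1-HIT, L1-HIT, MISS, L1-HIT, L1-HIT, VC-HIT, L1-HIT, L1-HIT, MISS, MISS, VC-HIT]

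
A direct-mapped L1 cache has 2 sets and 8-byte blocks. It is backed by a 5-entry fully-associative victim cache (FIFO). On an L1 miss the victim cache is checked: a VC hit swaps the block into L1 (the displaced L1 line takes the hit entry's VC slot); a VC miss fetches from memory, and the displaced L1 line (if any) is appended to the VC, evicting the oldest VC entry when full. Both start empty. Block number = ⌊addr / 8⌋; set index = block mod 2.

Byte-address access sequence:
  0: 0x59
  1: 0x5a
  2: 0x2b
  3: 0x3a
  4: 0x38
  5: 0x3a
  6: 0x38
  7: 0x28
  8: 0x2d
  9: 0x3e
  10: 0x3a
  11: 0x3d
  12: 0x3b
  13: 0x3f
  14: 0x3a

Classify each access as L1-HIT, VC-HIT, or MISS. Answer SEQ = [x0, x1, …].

0: 0x59 (blk 11, set 1) → MISS  vc=[]
1: 0x5a (blk 11, set 1) → L1-HIT  vc=[]
2: 0x2b (blk 5, set 1) → MISS  vc=[11]
3: 0x3a (blk 7, set 1) → MISS  vc=[11, 5]
4: 0x38 (blk 7, set 1) → L1-HIT  vc=[11, 5]
5: 0x3a (blk 7, set 1) → L1-HIT  vc=[11, 5]
6: 0x38 (blk 7, set 1) → L1-HIT  vc=[11, 5]
7: 0x28 (blk 5, set 1) → VC-HIT  vc=[11, 7]
8: 0x2d (blk 5, set 1) → L1-HIT  vc=[11, 7]
9: 0x3e (blk 7, set 1) → VC-HIT  vc=[11, 5]
10: 0x3a (blk 7, set 1) → L1-HIT  vc=[11, 5]
11: 0x3d (blk 7, set 1) → L1-HIT  vc=[11, 5]
12: 0x3b (blk 7, set 1) → L1-HIT  vc=[11, 5]
13: 0x3f (blk 7, set 1) → L1-HIT  vc=[11, 5]
14: 0x3a (blk 7, set 1) → L1-HIT  vc=[11, 5]

SEQ = [MISS, L1-HIT, MISS, MISS, L1-HIT, L1-HIT, L1-HIT, VC-HIT, L1-HIT, VC-HIT, L1-HIT, L1-HIT, L1-HIT, L1-HIT, L1-HIT]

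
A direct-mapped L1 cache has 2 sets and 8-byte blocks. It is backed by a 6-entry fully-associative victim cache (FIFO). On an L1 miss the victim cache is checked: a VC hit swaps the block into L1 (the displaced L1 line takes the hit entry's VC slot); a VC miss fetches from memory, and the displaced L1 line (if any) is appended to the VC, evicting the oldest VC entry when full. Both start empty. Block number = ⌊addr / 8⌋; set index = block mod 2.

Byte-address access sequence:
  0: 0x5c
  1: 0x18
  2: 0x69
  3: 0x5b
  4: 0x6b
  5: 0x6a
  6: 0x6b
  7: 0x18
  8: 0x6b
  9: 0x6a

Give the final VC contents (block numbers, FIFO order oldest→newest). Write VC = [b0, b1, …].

VC = [11, 3]

0: 0x5c (blk 11, set 1) → MISS  vc=[]
1: 0x18 (blk 3, set 1) → MISS  vc=[11]
2: 0x69 (blk 13, set 1) → MISS  vc=[11, 3]
3: 0x5b (blk 11, set 1) → VC-HIT  vc=[13, 3]
4: 0x6b (blk 13, set 1) → VC-HIT  vc=[11, 3]
5: 0x6a (blk 13, set 1) → L1-HIT  vc=[11, 3]
6: 0x6b (blk 13, set 1) → L1-HIT  vc=[11, 3]
7: 0x18 (blk 3, set 1) → VC-HIT  vc=[11, 13]
8: 0x6b (blk 13, set 1) → VC-HIT  vc=[11, 3]
9: 0x6a (blk 13, set 1) → L1-HIT  vc=[11, 3]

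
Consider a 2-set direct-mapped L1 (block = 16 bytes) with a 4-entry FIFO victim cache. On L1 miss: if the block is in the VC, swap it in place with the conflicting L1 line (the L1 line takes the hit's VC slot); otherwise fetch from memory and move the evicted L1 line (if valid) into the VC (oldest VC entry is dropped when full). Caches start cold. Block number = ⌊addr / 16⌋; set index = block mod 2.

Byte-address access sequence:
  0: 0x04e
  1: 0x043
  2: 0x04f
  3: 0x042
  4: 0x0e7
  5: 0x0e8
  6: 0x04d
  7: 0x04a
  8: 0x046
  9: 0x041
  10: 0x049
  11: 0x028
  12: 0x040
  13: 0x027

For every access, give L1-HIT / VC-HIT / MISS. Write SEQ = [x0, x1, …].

SEQ = [MISS, L1-HIT, L1-HIT, L1-HIT, MISS, L1-HIT, VC-HIT, L1-HIT, L1-HIT, L1-HIT, L1-HIT, MISS, VC-HIT, VC-HIT]

  [0] addr=0x4e blk=4 s=0: MISS | VC []
  [1] addr=0x43 blk=4 s=0: L1-HIT | VC []
  [2] addr=0x4f blk=4 s=0: L1-HIT | VC []
  [3] addr=0x42 blk=4 s=0: L1-HIT | VC []
  [4] addr=0xe7 blk=14 s=0: MISS | VC [4]
  [5] addr=0xe8 blk=14 s=0: L1-HIT | VC [4]
  [6] addr=0x4d blk=4 s=0: VC-HIT | VC [14]
  [7] addr=0x4a blk=4 s=0: L1-HIT | VC [14]
  [8] addr=0x46 blk=4 s=0: L1-HIT | VC [14]
  [9] addr=0x41 blk=4 s=0: L1-HIT | VC [14]
  [10] addr=0x49 blk=4 s=0: L1-HIT | VC [14]
  [11] addr=0x28 blk=2 s=0: MISS | VC [14, 4]
  [12] addr=0x40 blk=4 s=0: VC-HIT | VC [14, 2]
  [13] addr=0x27 blk=2 s=0: VC-HIT | VC [14, 4]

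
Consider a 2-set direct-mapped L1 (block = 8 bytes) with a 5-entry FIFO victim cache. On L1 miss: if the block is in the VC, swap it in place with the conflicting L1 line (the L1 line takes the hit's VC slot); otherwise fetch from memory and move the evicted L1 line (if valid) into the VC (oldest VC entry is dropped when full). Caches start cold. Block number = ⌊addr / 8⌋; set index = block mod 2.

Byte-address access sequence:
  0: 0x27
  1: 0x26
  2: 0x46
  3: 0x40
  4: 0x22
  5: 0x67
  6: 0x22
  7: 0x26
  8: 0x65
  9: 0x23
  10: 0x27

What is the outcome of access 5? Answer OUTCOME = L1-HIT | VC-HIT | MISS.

  [0] addr=0x27 blk=4 s=0: MISS | VC []
  [1] addr=0x26 blk=4 s=0: L1-HIT | VC []
  [2] addr=0x46 blk=8 s=0: MISS | VC [4]
  [3] addr=0x40 blk=8 s=0: L1-HIT | VC [4]
  [4] addr=0x22 blk=4 s=0: VC-HIT | VC [8]
  [5] addr=0x67 blk=12 s=0: MISS | VC [8, 4]
  [6] addr=0x22 blk=4 s=0: VC-HIT | VC [8, 12]
  [7] addr=0x26 blk=4 s=0: L1-HIT | VC [8, 12]
  [8] addr=0x65 blk=12 s=0: VC-HIT | VC [8, 4]
  [9] addr=0x23 blk=4 s=0: VC-HIT | VC [8, 12]
  [10] addr=0x27 blk=4 s=0: L1-HIT | VC [8, 12]

OUTCOME = MISS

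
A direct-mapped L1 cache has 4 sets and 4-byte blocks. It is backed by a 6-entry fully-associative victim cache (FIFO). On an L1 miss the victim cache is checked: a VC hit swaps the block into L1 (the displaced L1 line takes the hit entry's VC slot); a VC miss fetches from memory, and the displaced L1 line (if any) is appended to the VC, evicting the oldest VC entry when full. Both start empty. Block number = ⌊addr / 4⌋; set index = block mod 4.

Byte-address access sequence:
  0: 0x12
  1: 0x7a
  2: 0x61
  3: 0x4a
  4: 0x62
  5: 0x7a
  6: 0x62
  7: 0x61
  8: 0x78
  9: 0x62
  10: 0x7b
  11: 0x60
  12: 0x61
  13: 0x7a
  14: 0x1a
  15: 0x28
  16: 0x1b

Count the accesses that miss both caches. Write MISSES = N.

MISSES = 6

#0 0x12→b4/s0 MISS; vc=[]
#1 0x7a→b30/s2 MISS; vc=[]
#2 0x61→b24/s0 MISS; vc=[4]
#3 0x4a→b18/s2 MISS; vc=[4,30]
#4 0x62→b24/s0 L1-HIT; vc=[4,30]
#5 0x7a→b30/s2 VC-HIT; vc=[4,18]
#6 0x62→b24/s0 L1-HIT; vc=[4,18]
#7 0x61→b24/s0 L1-HIT; vc=[4,18]
#8 0x78→b30/s2 L1-HIT; vc=[4,18]
#9 0x62→b24/s0 L1-HIT; vc=[4,18]
#10 0x7b→b30/s2 L1-HIT; vc=[4,18]
#11 0x60→b24/s0 L1-HIT; vc=[4,18]
#12 0x61→b24/s0 L1-HIT; vc=[4,18]
#13 0x7a→b30/s2 L1-HIT; vc=[4,18]
#14 0x1a→b6/s2 MISS; vc=[4,18,30]
#15 0x28→b10/s2 MISS; vc=[4,18,30,6]
#16 0x1b→b6/s2 VC-HIT; vc=[4,18,30,10]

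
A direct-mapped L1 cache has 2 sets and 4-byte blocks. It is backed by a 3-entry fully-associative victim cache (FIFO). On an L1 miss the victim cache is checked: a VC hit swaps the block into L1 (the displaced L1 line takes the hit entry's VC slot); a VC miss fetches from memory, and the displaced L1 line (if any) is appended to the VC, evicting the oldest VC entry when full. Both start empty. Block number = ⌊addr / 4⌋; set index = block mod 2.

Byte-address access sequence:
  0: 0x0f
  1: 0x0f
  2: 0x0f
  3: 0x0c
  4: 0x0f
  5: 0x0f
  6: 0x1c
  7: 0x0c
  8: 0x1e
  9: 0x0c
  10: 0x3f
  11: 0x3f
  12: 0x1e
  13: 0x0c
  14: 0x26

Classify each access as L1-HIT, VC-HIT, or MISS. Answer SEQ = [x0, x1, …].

  [0] addr=0xf blk=3 s=1: MISS | VC []
  [1] addr=0xf blk=3 s=1: L1-HIT | VC []
  [2] addr=0xf blk=3 s=1: L1-HIT | VC []
  [3] addr=0xc blk=3 s=1: L1-HIT | VC []
  [4] addr=0xf blk=3 s=1: L1-HIT | VC []
  [5] addr=0xf blk=3 s=1: L1-HIT | VC []
  [6] addr=0x1c blk=7 s=1: MISS | VC [3]
  [7] addr=0xc blk=3 s=1: VC-HIT | VC [7]
  [8] addr=0x1e blk=7 s=1: VC-HIT | VC [3]
  [9] addr=0xc blk=3 s=1: VC-HIT | VC [7]
  [10] addr=0x3f blk=15 s=1: MISS | VC [7, 3]
  [11] addr=0x3f blk=15 s=1: L1-HIT | VC [7, 3]
  [12] addr=0x1e blk=7 s=1: VC-HIT | VC [15, 3]
  [13] addr=0xc blk=3 s=1: VC-HIT | VC [15, 7]
  [14] addr=0x26 blk=9 s=1: MISS | VC [15, 7, 3]

SEQ = [MISS, L1-HIT, L1-HIT, L1-HIT, L1-HIT, L1-HIT, MISS, VC-HIT, VC-HIT, VC-HIT, MISS, L1-HIT, VC-HIT, VC-HIT, MISS]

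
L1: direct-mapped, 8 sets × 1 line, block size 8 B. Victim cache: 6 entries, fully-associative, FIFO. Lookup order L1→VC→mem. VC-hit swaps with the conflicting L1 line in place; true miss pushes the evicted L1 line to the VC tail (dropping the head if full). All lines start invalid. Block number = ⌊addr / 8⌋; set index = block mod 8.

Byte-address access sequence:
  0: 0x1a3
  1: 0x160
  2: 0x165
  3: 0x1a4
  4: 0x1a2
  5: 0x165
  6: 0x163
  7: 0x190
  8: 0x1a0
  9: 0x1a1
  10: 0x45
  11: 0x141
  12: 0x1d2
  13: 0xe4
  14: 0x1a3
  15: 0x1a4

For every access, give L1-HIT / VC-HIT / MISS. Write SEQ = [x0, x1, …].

0: 0x1a3 (blk 52, set 4) → MISS  vc=[]
1: 0x160 (blk 44, set 4) → MISS  vc=[52]
2: 0x165 (blk 44, set 4) → L1-HIT  vc=[52]
3: 0x1a4 (blk 52, set 4) → VC-HIT  vc=[44]
4: 0x1a2 (blk 52, set 4) → L1-HIT  vc=[44]
5: 0x165 (blk 44, set 4) → VC-HIT  vc=[52]
6: 0x163 (blk 44, set 4) → L1-HIT  vc=[52]
7: 0x190 (blk 50, set 2) → MISS  vc=[52]
8: 0x1a0 (blk 52, set 4) → VC-HIT  vc=[44]
9: 0x1a1 (blk 52, set 4) → L1-HIT  vc=[44]
10: 0x45 (blk 8, set 0) → MISS  vc=[44]
11: 0x141 (blk 40, set 0) → MISS  vc=[44, 8]
12: 0x1d2 (blk 58, set 2) → MISS  vc=[44, 8, 50]
13: 0xe4 (blk 28, set 4) → MISS  vc=[44, 8, 50, 52]
14: 0x1a3 (blk 52, set 4) → VC-HIT  vc=[44, 8, 50, 28]
15: 0x1a4 (blk 52, set 4) → L1-HIT  vc=[44, 8, 50, 28]

SEQ = [MISS, MISS, L1-HIT, VC-HIT, L1-HIT, VC-HIT, L1-HIT, MISS, VC-HIT, L1-HIT, MISS, MISS, MISS, MISS, VC-HIT, L1-HIT]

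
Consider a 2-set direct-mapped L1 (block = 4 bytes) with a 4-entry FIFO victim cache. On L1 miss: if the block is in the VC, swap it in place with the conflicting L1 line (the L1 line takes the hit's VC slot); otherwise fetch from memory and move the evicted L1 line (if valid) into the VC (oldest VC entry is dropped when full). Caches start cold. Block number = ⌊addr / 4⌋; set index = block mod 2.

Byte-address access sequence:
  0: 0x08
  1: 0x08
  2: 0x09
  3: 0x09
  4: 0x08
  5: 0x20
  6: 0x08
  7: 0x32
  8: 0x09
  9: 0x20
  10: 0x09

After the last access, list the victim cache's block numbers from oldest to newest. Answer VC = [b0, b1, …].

#0 0x8→b2/s0 MISS; vc=[]
#1 0x8→b2/s0 L1-HIT; vc=[]
#2 0x9→b2/s0 L1-HIT; vc=[]
#3 0x9→b2/s0 L1-HIT; vc=[]
#4 0x8→b2/s0 L1-HIT; vc=[]
#5 0x20→b8/s0 MISS; vc=[2]
#6 0x8→b2/s0 VC-HIT; vc=[8]
#7 0x32→b12/s0 MISS; vc=[8,2]
#8 0x9→b2/s0 VC-HIT; vc=[8,12]
#9 0x20→b8/s0 VC-HIT; vc=[2,12]
#10 0x9→b2/s0 VC-HIT; vc=[8,12]

VC = [8, 12]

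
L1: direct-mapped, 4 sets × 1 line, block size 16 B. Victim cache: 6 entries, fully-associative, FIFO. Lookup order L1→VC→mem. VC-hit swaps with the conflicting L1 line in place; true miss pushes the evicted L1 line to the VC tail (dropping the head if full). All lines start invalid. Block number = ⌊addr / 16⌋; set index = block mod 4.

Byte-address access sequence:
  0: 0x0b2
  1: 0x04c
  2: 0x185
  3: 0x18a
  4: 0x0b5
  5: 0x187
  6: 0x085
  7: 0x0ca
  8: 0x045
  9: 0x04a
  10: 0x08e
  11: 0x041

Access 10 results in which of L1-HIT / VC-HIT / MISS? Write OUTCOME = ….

0: 0xb2 (blk 11, set 3) → MISS  vc=[]
1: 0x4c (blk 4, set 0) → MISS  vc=[]
2: 0x185 (blk 24, set 0) → MISS  vc=[4]
3: 0x18a (blk 24, set 0) → L1-HIT  vc=[4]
4: 0xb5 (blk 11, set 3) → L1-HIT  vc=[4]
5: 0x187 (blk 24, set 0) → L1-HIT  vc=[4]
6: 0x85 (blk 8, set 0) → MISS  vc=[4, 24]
7: 0xca (blk 12, set 0) → MISS  vc=[4, 24, 8]
8: 0x45 (blk 4, set 0) → VC-HIT  vc=[12, 24, 8]
9: 0x4a (blk 4, set 0) → L1-HIT  vc=[12, 24, 8]
10: 0x8e (blk 8, set 0) → VC-HIT  vc=[12, 24, 4]
11: 0x41 (blk 4, set 0) → VC-HIT  vc=[12, 24, 8]

OUTCOME = VC-HIT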